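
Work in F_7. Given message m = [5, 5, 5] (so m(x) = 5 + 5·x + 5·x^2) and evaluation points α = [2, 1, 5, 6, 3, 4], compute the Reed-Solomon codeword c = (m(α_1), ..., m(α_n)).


c = [0, 1, 1, 5, 2, 0]

Message polynomial: m(x) = 5 + 5·x + 5·x^2 (mod 7).
For each evaluation point α_i, compute m(α_i) mod 7:
  α_1 = 2: Horner steps 5 → 1 → 0, so m(2) = 0.
  α_2 = 1: Horner steps 5 → 3 → 1, so m(1) = 1.
  α_3 = 5: Horner steps 5 → 2 → 1, so m(5) = 1.
  α_4 = 6: Horner steps 5 → 0 → 5, so m(6) = 5.
  α_5 = 3: Horner steps 5 → 6 → 2, so m(3) = 2.
  α_6 = 4: Horner steps 5 → 4 → 0, so m(4) = 0.
Codeword c = [0, 1, 1, 5, 2, 0] ∈ F_7^6.


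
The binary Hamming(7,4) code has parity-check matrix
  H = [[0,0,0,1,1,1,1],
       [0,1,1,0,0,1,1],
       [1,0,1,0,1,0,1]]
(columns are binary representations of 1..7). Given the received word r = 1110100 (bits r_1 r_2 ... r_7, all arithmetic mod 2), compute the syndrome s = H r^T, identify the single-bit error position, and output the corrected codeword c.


s = (1, 0, 1)^T, error position = 5, corrected codeword c = 1110000

Compute s = H r^T mod 2 one row at a time:
  s_1 = 0 + 1 + 0 + 0 = 1 ≡ 1 (mod 2).
  s_2 = 1 + 1 + 0 + 0 = 2 ≡ 0 (mod 2).
  s_3 = 1 + 1 + 1 + 0 = 3 ≡ 1 (mod 2).
s = (1, 0, 1)^T — this equals column 5 of H (binary 101), so error is at position 5.
Correct: flip bit 5 of r = 1110100 to get c = 1110000.


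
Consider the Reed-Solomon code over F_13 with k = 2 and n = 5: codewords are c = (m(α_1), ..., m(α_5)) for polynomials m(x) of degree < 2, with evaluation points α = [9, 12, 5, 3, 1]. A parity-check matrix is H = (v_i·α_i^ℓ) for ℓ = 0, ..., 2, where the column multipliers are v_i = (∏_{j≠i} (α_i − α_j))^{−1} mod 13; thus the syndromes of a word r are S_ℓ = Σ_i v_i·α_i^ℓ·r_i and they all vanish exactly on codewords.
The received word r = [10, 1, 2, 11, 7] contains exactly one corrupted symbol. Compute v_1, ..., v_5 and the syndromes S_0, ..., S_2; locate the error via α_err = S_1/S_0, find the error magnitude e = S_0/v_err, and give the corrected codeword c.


S = (2, 11, 2), error at position 2, error magnitude e = 11, c = [10, 3, 2, 11, 7].

Step 1: column multipliers v_i = (∏_{j≠i}(α_i − α_j))^{−1} mod 13.
  i = 1 (α = 9): (9−12)(9−5)(9−3)(9−1) = (−3)·4·6·8 = −576 ≡ 9, so v_1 = 9^{−1} = 3 (mod 13).
  i = 2 (α = 12): (12−9)(12−5)(12−3)(12−1) = 3·7·9·11 = 2079 ≡ 12, so v_2 = 12^{−1} = 12 (mod 13).
  i = 3 (α = 5): (5−9)(5−12)(5−3)(5−1) = (−4)·(−7)·2·4 = 224 ≡ 3, so v_3 = 3^{−1} = 9 (mod 13).
  i = 4 (α = 3): (3−9)(3−12)(3−5)(3−1) = (−6)·(−9)·(−2)·2 = −216 ≡ 5, so v_4 = 5^{−1} = 8 (mod 13).
  i = 5 (α = 1): (1−9)(1−12)(1−5)(1−3) = (−8)·(−11)·(−4)·(−2) = 704 ≡ 2, so v_5 = 2^{−1} = 7 (mod 13).
  v = [3, 12, 9, 8, 7].
Step 2: syndromes of r = [10, 1, 2, 11, 7] (all sums mod 13).
  S_0 = Σ v_i r_i = 3·10 + 12·1 + 9·2 + 8·11 + 7·7 = 197 ≡ 2.
  S_1 = Σ v_i α_i r_i = 3·9·10 + 12·12·1 + 9·5·2 + 8·3·11 + 7·1·7 = 817 ≡ 11.
  α_i^2 mod 13 = [3, 1, 12, 9, 1].
  S_2 = Σ v_i α_i^2 r_i = 3·3·10 + 12·1·1 + 9·12·2 + 8·9·11 + 7·1·7 = 1159 ≡ 2.
  S = (2, 11, 2) ≠ 0, so r is not a codeword (an error is present).
Step 3: locate the error. For a single error e at position i, S_ℓ = v_i·e·α_i^ℓ, so α_err = S_1/S_0.
  S_0^{−1} = 2^{−1} = 7 (mod 13), so α_err = 11·7 = 77 ≡ 12 = α_2. Error position i = 2.
  Consistency check: S_2/S_1 = 2·6 = 12 ≡ 12 = α_err ✓ (single-error assumption holds).
Step 4: error magnitude e = S_0/v_2 = S_0·∏_{j≠2}(α_2 − α_j) = 2·12 = 24 ≡ 11 (mod 13).
Step 5: correct position 2: c_2 = r_2 − e = 1 − 11 ≡ 3 (mod 13). Hence c = [10, 3, 2, 11, 7].
  Check: interpolating c through the α_i gives m(x) = 5 + 2·x (degree < 2) with m(α_i) = c_i for every i, so c is indeed a codeword.


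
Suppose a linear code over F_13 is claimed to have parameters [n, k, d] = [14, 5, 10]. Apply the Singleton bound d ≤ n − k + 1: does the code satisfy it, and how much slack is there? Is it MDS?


Singleton RHS = n − k + 1 = 10, slack = 0, bound satisfied, MDS.

Singleton bound: d ≤ n − k + 1.
Here n = 14, k = 5, so n − k + 1 = 10.
Given d = 10, check d ≤ 10: YES.
Slack = (n − k + 1) − d = 0.
The code is MDS (slack = 0).
Description: the claimed parameters are [14, 5, 10]_13; such a code would be MDS (meets Singleton bound).


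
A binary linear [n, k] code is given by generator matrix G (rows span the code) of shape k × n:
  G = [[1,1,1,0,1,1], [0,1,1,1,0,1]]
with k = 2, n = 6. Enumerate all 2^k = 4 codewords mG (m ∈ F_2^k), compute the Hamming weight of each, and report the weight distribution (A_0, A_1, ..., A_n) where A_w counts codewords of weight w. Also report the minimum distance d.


Weight distribution: A_0 = 1, A_3 = 1, A_4 = 1, A_5 = 1. Minimum distance d = 3.

Enumerate all 2^2 = 4 messages m ∈ F_2^2.
For each, compute codeword c = mG in F_2^6, then tally its weight.
  m = 00 → c = 000000, weight = 0.
  m = 10 → c = 111011, weight = 5.
  m = 01 → c = 011101, weight = 4.
  m = 11 → c = 100110, weight = 3.
Tally weights:
  weight 0: 1 codewords.
  weight 3: 1 codewords.
  weight 4: 1 codewords.
  weight 5: 1 codewords.
Minimum distance d = smallest w > 0 with A_w > 0 = 3.
Sanity: Σ A_w = 4 = 2^2 = 4 ✓.


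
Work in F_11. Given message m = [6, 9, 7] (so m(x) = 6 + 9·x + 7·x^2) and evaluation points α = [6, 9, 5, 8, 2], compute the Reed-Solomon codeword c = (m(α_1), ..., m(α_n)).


c = [4, 5, 6, 9, 8]

Message polynomial: m(x) = 6 + 9·x + 7·x^2 (mod 11).
For each evaluation point α_i, compute m(α_i) mod 11:
  α_1 = 6: Horner steps 7 → 7 → 4, so m(6) = 4.
  α_2 = 9: Horner steps 7 → 6 → 5, so m(9) = 5.
  α_3 = 5: Horner steps 7 → 0 → 6, so m(5) = 6.
  α_4 = 8: Horner steps 7 → 10 → 9, so m(8) = 9.
  α_5 = 2: Horner steps 7 → 1 → 8, so m(2) = 8.
Codeword c = [4, 5, 6, 9, 8] ∈ F_11^5.


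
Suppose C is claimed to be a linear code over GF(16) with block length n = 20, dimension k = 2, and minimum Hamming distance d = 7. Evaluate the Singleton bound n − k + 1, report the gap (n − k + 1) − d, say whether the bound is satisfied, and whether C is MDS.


Singleton RHS = n − k + 1 = 19, slack = 12, bound satisfied, not MDS.

Singleton bound: d ≤ n − k + 1.
Here n = 20, k = 2, so n − k + 1 = 19.
Given d = 7, check d ≤ 19: YES.
Slack = (n − k + 1) − d = 12.
The code is NOT MDS (slack = 12 > 0).
Description: the claimed parameters are [20, 2, 7]_16; such a code would be non-MDS.


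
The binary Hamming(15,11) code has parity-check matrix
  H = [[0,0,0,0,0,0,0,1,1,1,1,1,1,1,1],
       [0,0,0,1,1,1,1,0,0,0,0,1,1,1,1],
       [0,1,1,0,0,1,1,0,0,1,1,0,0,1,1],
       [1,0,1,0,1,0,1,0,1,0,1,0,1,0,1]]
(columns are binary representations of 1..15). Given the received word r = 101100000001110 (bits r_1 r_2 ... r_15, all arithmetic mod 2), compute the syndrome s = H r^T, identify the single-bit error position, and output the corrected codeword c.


s = (1, 0, 0, 1)^T, error position = 9, corrected codeword c = 101100001001110

Compute s = H r^T mod 2 one row at a time:
  s_1 = 0 + 0 + 0 + 0 + 1 + 1 + 1 + 0 = 3 ≡ 1 (mod 2).
  s_2 = 1 + 0 + 0 + 0 + 1 + 1 + 1 + 0 = 4 ≡ 0 (mod 2).
  s_3 = 0 + 1 + 0 + 0 + 0 + 0 + 1 + 0 = 2 ≡ 0 (mod 2).
  s_4 = 1 + 1 + 0 + 0 + 0 + 0 + 1 + 0 = 3 ≡ 1 (mod 2).
s = (1, 0, 0, 1)^T — this equals column 9 of H (binary 1001), so error is at position 9.
Correct: flip bit 9 of r = 101100000001110 to get c = 101100001001110.


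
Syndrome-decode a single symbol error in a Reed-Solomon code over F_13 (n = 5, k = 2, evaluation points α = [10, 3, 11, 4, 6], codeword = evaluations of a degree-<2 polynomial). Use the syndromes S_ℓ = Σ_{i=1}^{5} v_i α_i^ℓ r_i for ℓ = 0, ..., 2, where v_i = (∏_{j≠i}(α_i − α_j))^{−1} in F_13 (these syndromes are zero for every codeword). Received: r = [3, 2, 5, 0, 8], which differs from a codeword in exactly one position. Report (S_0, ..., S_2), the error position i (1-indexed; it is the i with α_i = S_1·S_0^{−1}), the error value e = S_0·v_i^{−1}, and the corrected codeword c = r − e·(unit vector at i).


S = (5, 7, 2), error at position 4, error magnitude e = 9, c = [3, 2, 5, 4, 8].

Step 1: column multipliers v_i = (∏_{j≠i}(α_i − α_j))^{−1} mod 13.
  i = 1 (α = 10): (10−3)(10−11)(10−4)(10−6) = 7·(−1)·6·4 = −168 ≡ 1, so v_1 = 1^{−1} = 1 (mod 13).
  i = 2 (α = 3): (3−10)(3−11)(3−4)(3−6) = (−7)·(−8)·(−1)·(−3) = 168 ≡ 12, so v_2 = 12^{−1} = 12 (mod 13).
  i = 3 (α = 11): (11−10)(11−3)(11−4)(11−6) = 1·8·7·5 = 280 ≡ 7, so v_3 = 7^{−1} = 2 (mod 13).
  i = 4 (α = 4): (4−10)(4−3)(4−11)(4−6) = (−6)·1·(−7)·(−2) = −84 ≡ 7, so v_4 = 7^{−1} = 2 (mod 13).
  i = 5 (α = 6): (6−10)(6−3)(6−11)(6−4) = (−4)·3·(−5)·2 = 120 ≡ 3, so v_5 = 3^{−1} = 9 (mod 13).
  v = [1, 12, 2, 2, 9].
Step 2: syndromes of r = [3, 2, 5, 0, 8] (all sums mod 13).
  S_0 = Σ v_i r_i = 1·3 + 12·2 + 2·5 + 2·0 + 9·8 = 109 ≡ 5.
  S_1 = Σ v_i α_i r_i = 1·10·3 + 12·3·2 + 2·11·5 + 2·4·0 + 9·6·8 = 644 ≡ 7.
  α_i^2 mod 13 = [9, 9, 4, 3, 10].
  S_2 = Σ v_i α_i^2 r_i = 1·9·3 + 12·9·2 + 2·4·5 + 2·3·0 + 9·10·8 = 1003 ≡ 2.
  S = (5, 7, 2) ≠ 0, so r is not a codeword (an error is present).
Step 3: locate the error. For a single error e at position i, S_ℓ = v_i·e·α_i^ℓ, so α_err = S_1/S_0.
  S_0^{−1} = 5^{−1} = 8 (mod 13), so α_err = 7·8 = 56 ≡ 4 = α_4. Error position i = 4.
  Consistency check: S_2/S_1 = 2·2 = 4 ≡ 4 = α_err ✓ (single-error assumption holds).
Step 4: error magnitude e = S_0/v_4 = S_0·∏_{j≠4}(α_4 − α_j) = 5·7 = 35 ≡ 9 (mod 13).
Step 5: correct position 4: c_4 = r_4 − e = 0 − 9 ≡ 4 (mod 13). Hence c = [3, 2, 5, 4, 8].
  Check: interpolating c through the α_i gives m(x) = 9 + 2·x (degree < 2) with m(α_i) = c_i for every i, so c is indeed a codeword.


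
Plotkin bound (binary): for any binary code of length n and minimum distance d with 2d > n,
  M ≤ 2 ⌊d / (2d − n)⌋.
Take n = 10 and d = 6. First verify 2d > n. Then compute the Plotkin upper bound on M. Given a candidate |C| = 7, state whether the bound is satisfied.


Plotkin bound M ≤ 6; given |C| = 7 > bound (violated).

Check applicability: 2d = 12, n = 10.
2d − n = 2 > 0, so Plotkin applies.
Compute d/(2d−n) = 6/2 ≈ 3.0000.
⌊d/(2d−n)⌋ = 3.
Plotkin bound: M ≤ 2·3 = 6.
Given |C| = 7, check: VIOLATED.
This |C| is above the Plotkin bound, so no binary code with n = 10, d = 6 and 7 codewords exists.


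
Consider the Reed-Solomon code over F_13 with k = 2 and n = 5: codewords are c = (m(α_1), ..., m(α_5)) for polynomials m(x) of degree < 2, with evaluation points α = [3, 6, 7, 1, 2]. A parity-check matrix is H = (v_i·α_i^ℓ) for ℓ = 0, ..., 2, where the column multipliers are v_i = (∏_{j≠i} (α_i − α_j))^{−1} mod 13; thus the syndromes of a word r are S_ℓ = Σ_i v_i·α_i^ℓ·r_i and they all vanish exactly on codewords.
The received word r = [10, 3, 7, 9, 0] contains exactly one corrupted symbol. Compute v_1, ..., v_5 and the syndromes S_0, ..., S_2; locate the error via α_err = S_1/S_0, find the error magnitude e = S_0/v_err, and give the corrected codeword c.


S = (10, 4, 12), error at position 1, error magnitude e = 6, c = [4, 3, 7, 9, 0].

Step 1: column multipliers v_i = (∏_{j≠i}(α_i − α_j))^{−1} mod 13.
  i = 1 (α = 3): (3−6)(3−7)(3−1)(3−2) = (−3)·(−4)·2·1 = 24 ≡ 11, so v_1 = 11^{−1} = 6 (mod 13).
  i = 2 (α = 6): (6−3)(6−7)(6−1)(6−2) = 3·(−1)·5·4 = −60 ≡ 5, so v_2 = 5^{−1} = 8 (mod 13).
  i = 3 (α = 7): (7−3)(7−6)(7−1)(7−2) = 4·1·6·5 = 120 ≡ 3, so v_3 = 3^{−1} = 9 (mod 13).
  i = 4 (α = 1): (1−3)(1−6)(1−7)(1−2) = (−2)·(−5)·(−6)·(−1) = 60 ≡ 8, so v_4 = 8^{−1} = 5 (mod 13).
  i = 5 (α = 2): (2−3)(2−6)(2−7)(2−1) = (−1)·(−4)·(−5)·1 = −20 ≡ 6, so v_5 = 6^{−1} = 11 (mod 13).
  v = [6, 8, 9, 5, 11].
Step 2: syndromes of r = [10, 3, 7, 9, 0] (all sums mod 13).
  S_0 = Σ v_i r_i = 6·10 + 8·3 + 9·7 + 5·9 + 11·0 = 192 ≡ 10.
  S_1 = Σ v_i α_i r_i = 6·3·10 + 8·6·3 + 9·7·7 + 5·1·9 + 11·2·0 = 810 ≡ 4.
  α_i^2 mod 13 = [9, 10, 10, 1, 4].
  S_2 = Σ v_i α_i^2 r_i = 6·9·10 + 8·10·3 + 9·10·7 + 5·1·9 + 11·4·0 = 1455 ≡ 12.
  S = (10, 4, 12) ≠ 0, so r is not a codeword (an error is present).
Step 3: locate the error. For a single error e at position i, S_ℓ = v_i·e·α_i^ℓ, so α_err = S_1/S_0.
  S_0^{−1} = 10^{−1} = 4 (mod 13), so α_err = 4·4 = 16 ≡ 3 = α_1. Error position i = 1.
  Consistency check: S_2/S_1 = 12·10 = 120 ≡ 3 = α_err ✓ (single-error assumption holds).
Step 4: error magnitude e = S_0/v_1 = S_0·∏_{j≠1}(α_1 − α_j) = 10·11 = 110 ≡ 6 (mod 13).
Step 5: correct position 1: c_1 = r_1 − e = 10 − 6 ≡ 4 (mod 13). Hence c = [4, 3, 7, 9, 0].
  Check: interpolating c through the α_i gives m(x) = 5 + 4·x (degree < 2) with m(α_i) = c_i for every i, so c is indeed a codeword.


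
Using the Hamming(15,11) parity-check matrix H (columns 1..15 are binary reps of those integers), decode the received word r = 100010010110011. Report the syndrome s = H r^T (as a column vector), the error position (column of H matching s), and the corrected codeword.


s = (1, 1, 0, 0)^T, error position = 12, corrected codeword c = 100010010111011

Compute s = H r^T mod 2 one row at a time:
  s_1 = 1 + 0 + 1 + 1 + 0 + 0 + 1 + 1 = 5 ≡ 1 (mod 2).
  s_2 = 0 + 1 + 0 + 0 + 0 + 0 + 1 + 1 = 3 ≡ 1 (mod 2).
  s_3 = 0 + 0 + 0 + 0 + 1 + 1 + 1 + 1 = 4 ≡ 0 (mod 2).
  s_4 = 1 + 0 + 1 + 0 + 0 + 1 + 0 + 1 = 4 ≡ 0 (mod 2).
s = (1, 1, 0, 0)^T — this equals column 12 of H (binary 1100), so error is at position 12.
Correct: flip bit 12 of r = 100010010110011 to get c = 100010010111011.


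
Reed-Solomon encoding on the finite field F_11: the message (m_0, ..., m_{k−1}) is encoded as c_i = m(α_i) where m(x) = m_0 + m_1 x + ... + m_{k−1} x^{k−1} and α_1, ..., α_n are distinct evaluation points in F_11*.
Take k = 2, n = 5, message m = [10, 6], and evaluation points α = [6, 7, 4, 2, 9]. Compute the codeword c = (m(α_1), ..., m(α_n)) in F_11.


c = [2, 8, 1, 0, 9]

Message polynomial: m(x) = 10 + 6·x (mod 11).
For each evaluation point α_i, compute m(α_i) mod 11:
  α_1 = 6: Horner steps 6 → 2, so m(6) = 2.
  α_2 = 7: Horner steps 6 → 8, so m(7) = 8.
  α_3 = 4: Horner steps 6 → 1, so m(4) = 1.
  α_4 = 2: Horner steps 6 → 0, so m(2) = 0.
  α_5 = 9: Horner steps 6 → 9, so m(9) = 9.
Codeword c = [2, 8, 1, 0, 9] ∈ F_11^5.


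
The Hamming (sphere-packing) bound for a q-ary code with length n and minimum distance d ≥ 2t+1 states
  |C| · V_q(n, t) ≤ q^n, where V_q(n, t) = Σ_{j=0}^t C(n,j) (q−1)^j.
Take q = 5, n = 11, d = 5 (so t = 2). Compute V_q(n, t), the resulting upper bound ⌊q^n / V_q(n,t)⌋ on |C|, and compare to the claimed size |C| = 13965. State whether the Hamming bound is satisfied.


V_q(n, t) = 925, q^n = 48828125, Hamming bound = 52787, |C| = 13965 ≤ bound (satisfied).

Step 1: Compute V_q(n, t) = Σ_{j=0}^2 C(n, j) (q−1)^j.
  j = 0: C(11,0)·(4)^0 = 1·1 = 1.
  j = 1: C(11,1)·(4)^1 = 11·4 = 44.
  j = 2: C(11,2)·(4)^2 = 55·16 = 880.
  V_q(n, t) = 1 + 44 + 880 = 925.
Step 2: q^n = 5^11 = 48828125.
Step 3: Hamming bound ⌊q^n / V_q(n,t)⌋ = ⌊48828125/925⌋ = 52787.
Step 4: Compare |C| = 13965 to 52787: satisfied.
The claimed |C| lies below the Hamming bound.


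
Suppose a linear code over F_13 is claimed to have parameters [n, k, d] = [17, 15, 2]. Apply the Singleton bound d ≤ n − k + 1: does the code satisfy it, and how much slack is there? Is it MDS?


Singleton RHS = n − k + 1 = 3, slack = 1, bound satisfied, not MDS.

Singleton bound: d ≤ n − k + 1.
Here n = 17, k = 15, so n − k + 1 = 3.
Given d = 2, check d ≤ 3: YES.
Slack = (n − k + 1) − d = 1.
The code is NOT MDS (slack = 1 > 0).
Description: the claimed parameters are [17, 15, 2]_13; such a code would be non-MDS.


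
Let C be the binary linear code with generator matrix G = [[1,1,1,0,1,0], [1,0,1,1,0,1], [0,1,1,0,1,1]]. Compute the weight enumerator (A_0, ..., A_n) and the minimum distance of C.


Weight distribution: A_0 = 1, A_2 = 2, A_4 = 5. Minimum distance d = 2.

Enumerate all 2^3 = 8 messages m ∈ F_2^3.
For each, compute codeword c = mG in F_2^6, then tally its weight.
  m = 000 → c = 000000, weight = 0.
  m = 100 → c = 111010, weight = 4.
  m = 010 → c = 101101, weight = 4.
  m = 110 → c = 010111, weight = 4.
  m = 001 → c = 011011, weight = 4.
  m = 101 → c = 100001, weight = 2.
  m = 011 → c = 110110, weight = 4.
  m = 111 → c = 001100, weight = 2.
Tally weights:
  weight 0: 1 codewords.
  weight 2: 2 codewords.
  weight 4: 5 codewords.
Minimum distance d = smallest w > 0 with A_w > 0 = 2.
Sanity: Σ A_w = 8 = 2^3 = 8 ✓.


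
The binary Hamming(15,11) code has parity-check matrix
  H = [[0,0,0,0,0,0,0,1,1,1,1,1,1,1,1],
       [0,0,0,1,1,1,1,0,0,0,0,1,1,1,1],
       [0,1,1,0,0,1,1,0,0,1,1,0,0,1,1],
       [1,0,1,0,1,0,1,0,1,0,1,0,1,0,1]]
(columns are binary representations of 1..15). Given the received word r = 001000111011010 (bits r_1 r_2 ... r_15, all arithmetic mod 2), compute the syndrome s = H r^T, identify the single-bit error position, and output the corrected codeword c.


s = (1, 1, 0, 0)^T, error position = 12, corrected codeword c = 001000111010010

Compute s = H r^T mod 2 one row at a time:
  s_1 = 1 + 1 + 0 + 1 + 1 + 0 + 1 + 0 = 5 ≡ 1 (mod 2).
  s_2 = 0 + 0 + 0 + 1 + 1 + 0 + 1 + 0 = 3 ≡ 1 (mod 2).
  s_3 = 0 + 1 + 0 + 1 + 0 + 1 + 1 + 0 = 4 ≡ 0 (mod 2).
  s_4 = 0 + 1 + 0 + 1 + 1 + 1 + 0 + 0 = 4 ≡ 0 (mod 2).
s = (1, 1, 0, 0)^T — this equals column 12 of H (binary 1100), so error is at position 12.
Correct: flip bit 12 of r = 001000111011010 to get c = 001000111010010.


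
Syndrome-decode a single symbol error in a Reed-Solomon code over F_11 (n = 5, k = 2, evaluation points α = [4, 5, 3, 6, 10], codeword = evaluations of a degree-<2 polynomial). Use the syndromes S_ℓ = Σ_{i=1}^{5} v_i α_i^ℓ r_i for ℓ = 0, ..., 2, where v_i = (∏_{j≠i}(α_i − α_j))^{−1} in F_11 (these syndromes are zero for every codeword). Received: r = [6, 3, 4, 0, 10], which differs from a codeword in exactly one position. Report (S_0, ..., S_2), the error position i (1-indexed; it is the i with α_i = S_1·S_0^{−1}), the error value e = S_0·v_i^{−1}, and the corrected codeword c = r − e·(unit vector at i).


S = (8, 2, 6), error at position 3, error magnitude e = 6, c = [6, 3, 9, 0, 10].

Step 1: column multipliers v_i = (∏_{j≠i}(α_i − α_j))^{−1} mod 11.
  i = 1 (α = 4): (4−5)(4−3)(4−6)(4−10) = (−1)·1·(−2)·(−6) = −12 ≡ 10, so v_1 = 10^{−1} = 10 (mod 11).
  i = 2 (α = 5): (5−4)(5−3)(5−6)(5−10) = 1·2·(−1)·(−5) = 10 ≡ 10, so v_2 = 10^{−1} = 10 (mod 11).
  i = 3 (α = 3): (3−4)(3−5)(3−6)(3−10) = (−1)·(−2)·(−3)·(−7) = 42 ≡ 9, so v_3 = 9^{−1} = 5 (mod 11).
  i = 4 (α = 6): (6−4)(6−5)(6−3)(6−10) = 2·1·3·(−4) = −24 ≡ 9, so v_4 = 9^{−1} = 5 (mod 11).
  i = 5 (α = 10): (10−4)(10−5)(10−3)(10−6) = 6·5·7·4 = 840 ≡ 4, so v_5 = 4^{−1} = 3 (mod 11).
  v = [10, 10, 5, 5, 3].
Step 2: syndromes of r = [6, 3, 4, 0, 10] (all sums mod 11).
  S_0 = Σ v_i r_i = 10·6 + 10·3 + 5·4 + 5·0 + 3·10 = 140 ≡ 8.
  S_1 = Σ v_i α_i r_i = 10·4·6 + 10·5·3 + 5·3·4 + 5·6·0 + 3·10·10 = 750 ≡ 2.
  α_i^2 mod 11 = [5, 3, 9, 3, 1].
  S_2 = Σ v_i α_i^2 r_i = 10·5·6 + 10·3·3 + 5·9·4 + 5·3·0 + 3·1·10 = 600 ≡ 6.
  S = (8, 2, 6) ≠ 0, so r is not a codeword (an error is present).
Step 3: locate the error. For a single error e at position i, S_ℓ = v_i·e·α_i^ℓ, so α_err = S_1/S_0.
  S_0^{−1} = 8^{−1} = 7 (mod 11), so α_err = 2·7 = 14 ≡ 3 = α_3. Error position i = 3.
  Consistency check: S_2/S_1 = 6·6 = 36 ≡ 3 = α_err ✓ (single-error assumption holds).
Step 4: error magnitude e = S_0/v_3 = S_0·∏_{j≠3}(α_3 − α_j) = 8·9 = 72 ≡ 6 (mod 11).
Step 5: correct position 3: c_3 = r_3 − e = 4 − 6 ≡ 9 (mod 11). Hence c = [6, 3, 9, 0, 10].
  Check: interpolating c through the α_i gives m(x) = 7 + 8·x (degree < 2) with m(α_i) = c_i for every i, so c is indeed a codeword.


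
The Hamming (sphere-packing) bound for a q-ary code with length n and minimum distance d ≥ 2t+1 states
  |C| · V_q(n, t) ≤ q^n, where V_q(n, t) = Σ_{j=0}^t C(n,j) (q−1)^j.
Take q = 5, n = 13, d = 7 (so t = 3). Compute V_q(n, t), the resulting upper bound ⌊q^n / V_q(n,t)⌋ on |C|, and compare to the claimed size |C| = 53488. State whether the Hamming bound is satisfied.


V_q(n, t) = 19605, q^n = 1220703125, Hamming bound = 62264, |C| = 53488 ≤ bound (satisfied).

Step 1: Compute V_q(n, t) = Σ_{j=0}^3 C(n, j) (q−1)^j.
  j = 0: C(13,0)·(4)^0 = 1·1 = 1.
  j = 1: C(13,1)·(4)^1 = 13·4 = 52.
  j = 2: C(13,2)·(4)^2 = 78·16 = 1248.
  j = 3: C(13,3)·(4)^3 = 286·64 = 18304.
  V_q(n, t) = 1 + 52 + 1248 + 18304 = 19605.
Step 2: q^n = 5^13 = 1220703125.
Step 3: Hamming bound ⌊q^n / V_q(n,t)⌋ = ⌊1220703125/19605⌋ = 62264.
Step 4: Compare |C| = 53488 to 62264: satisfied.
The claimed |C| lies below the Hamming bound.


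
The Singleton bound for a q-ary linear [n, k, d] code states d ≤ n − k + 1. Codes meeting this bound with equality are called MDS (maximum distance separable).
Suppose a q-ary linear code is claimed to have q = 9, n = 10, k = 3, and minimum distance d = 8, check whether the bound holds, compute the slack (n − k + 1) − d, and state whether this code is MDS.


Singleton RHS = n − k + 1 = 8, slack = 0, bound satisfied, MDS.

Singleton bound: d ≤ n − k + 1.
Here n = 10, k = 3, so n − k + 1 = 8.
Given d = 8, check d ≤ 8: YES.
Slack = (n − k + 1) − d = 0.
The code is MDS (slack = 0).
Description: the claimed parameters are [10, 3, 8]_9; such a code would be MDS (meets Singleton bound).


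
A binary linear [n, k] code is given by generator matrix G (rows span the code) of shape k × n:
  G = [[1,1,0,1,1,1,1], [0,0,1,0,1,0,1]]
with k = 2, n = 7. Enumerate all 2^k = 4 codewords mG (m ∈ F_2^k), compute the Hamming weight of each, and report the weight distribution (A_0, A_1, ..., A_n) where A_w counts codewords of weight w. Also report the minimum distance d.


Weight distribution: A_0 = 1, A_3 = 1, A_5 = 1, A_6 = 1. Minimum distance d = 3.

Enumerate all 2^2 = 4 messages m ∈ F_2^2.
For each, compute codeword c = mG in F_2^7, then tally its weight.
  m = 00 → c = 0000000, weight = 0.
  m = 10 → c = 1101111, weight = 6.
  m = 01 → c = 0010101, weight = 3.
  m = 11 → c = 1111010, weight = 5.
Tally weights:
  weight 0: 1 codewords.
  weight 3: 1 codewords.
  weight 5: 1 codewords.
  weight 6: 1 codewords.
Minimum distance d = smallest w > 0 with A_w > 0 = 3.
Sanity: Σ A_w = 4 = 2^2 = 4 ✓.


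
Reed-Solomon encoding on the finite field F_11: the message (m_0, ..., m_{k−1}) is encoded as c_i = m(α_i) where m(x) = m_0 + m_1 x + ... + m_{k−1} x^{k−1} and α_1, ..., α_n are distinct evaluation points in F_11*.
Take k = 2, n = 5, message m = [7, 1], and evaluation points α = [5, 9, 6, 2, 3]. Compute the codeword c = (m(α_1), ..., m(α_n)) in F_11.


c = [1, 5, 2, 9, 10]

Message polynomial: m(x) = 7 + 1·x (mod 11).
For each evaluation point α_i, compute m(α_i) mod 11:
  α_1 = 5: Horner steps 1 → 1, so m(5) = 1.
  α_2 = 9: Horner steps 1 → 5, so m(9) = 5.
  α_3 = 6: Horner steps 1 → 2, so m(6) = 2.
  α_4 = 2: Horner steps 1 → 9, so m(2) = 9.
  α_5 = 3: Horner steps 1 → 10, so m(3) = 10.
Codeword c = [1, 5, 2, 9, 10] ∈ F_11^5.


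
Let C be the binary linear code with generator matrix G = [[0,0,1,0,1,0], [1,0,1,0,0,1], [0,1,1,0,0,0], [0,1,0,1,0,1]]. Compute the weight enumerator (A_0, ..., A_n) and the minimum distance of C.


Weight distribution: A_0 = 1, A_2 = 4, A_3 = 6, A_4 = 3, A_5 = 2. Minimum distance d = 2.

Enumerate all 2^4 = 16 messages m ∈ F_2^4.
For each, compute codeword c = mG in F_2^6, then tally its weight.
  m = 0000 → c = 000000, weight = 0.
  m = 1000 → c = 001010, weight = 2.
  m = 0100 → c = 101001, weight = 3.
  m = 1100 → c = 100011, weight = 3.
  m = 0010 → c = 011000, weight = 2.
  m = 1010 → c = 010010, weight = 2.
  m = 0110 → c = 110001, weight = 3.
  m = 1110 → c = 111011, weight = 5.
  m = 0001 → c = 010101, weight = 3.
  m = 1001 → c = 011111, weight = 5.
  m = 0101 → c = 111100, weight = 4.
  m = 1101 → c = 110110, weight = 4.
  m = 0011 → c = 001101, weight = 3.
  m = 1011 → c = 000111, weight = 3.
  m = 0111 → c = 100100, weight = 2.
  m = 1111 → c = 101110, weight = 4.
Tally weights:
  weight 0: 1 codewords.
  weight 2: 4 codewords.
  weight 3: 6 codewords.
  weight 4: 3 codewords.
  weight 5: 2 codewords.
Minimum distance d = smallest w > 0 with A_w > 0 = 2.
Sanity: Σ A_w = 16 = 2^4 = 16 ✓.


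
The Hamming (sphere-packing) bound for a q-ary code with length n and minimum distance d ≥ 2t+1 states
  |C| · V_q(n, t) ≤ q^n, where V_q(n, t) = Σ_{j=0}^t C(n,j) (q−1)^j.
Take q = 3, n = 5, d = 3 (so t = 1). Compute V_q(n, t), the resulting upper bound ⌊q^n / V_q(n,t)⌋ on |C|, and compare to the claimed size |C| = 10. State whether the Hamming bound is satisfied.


V_q(n, t) = 11, q^n = 243, Hamming bound = 22, |C| = 10 ≤ bound (satisfied).

Step 1: Compute V_q(n, t) = Σ_{j=0}^1 C(n, j) (q−1)^j.
  j = 0: C(5,0)·(2)^0 = 1·1 = 1.
  j = 1: C(5,1)·(2)^1 = 5·2 = 10.
  V_q(n, t) = 1 + 10 = 11.
Step 2: q^n = 3^5 = 243.
Step 3: Hamming bound ⌊q^n / V_q(n,t)⌋ = ⌊243/11⌋ = 22.
Step 4: Compare |C| = 10 to 22: satisfied.
The claimed |C| lies below the Hamming bound.


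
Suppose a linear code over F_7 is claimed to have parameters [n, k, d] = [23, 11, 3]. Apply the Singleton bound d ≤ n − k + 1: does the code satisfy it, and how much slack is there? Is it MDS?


Singleton RHS = n − k + 1 = 13, slack = 10, bound satisfied, not MDS.

Singleton bound: d ≤ n − k + 1.
Here n = 23, k = 11, so n − k + 1 = 13.
Given d = 3, check d ≤ 13: YES.
Slack = (n − k + 1) − d = 10.
The code is NOT MDS (slack = 10 > 0).
Description: the claimed parameters are [23, 11, 3]_7; such a code would be non-MDS.


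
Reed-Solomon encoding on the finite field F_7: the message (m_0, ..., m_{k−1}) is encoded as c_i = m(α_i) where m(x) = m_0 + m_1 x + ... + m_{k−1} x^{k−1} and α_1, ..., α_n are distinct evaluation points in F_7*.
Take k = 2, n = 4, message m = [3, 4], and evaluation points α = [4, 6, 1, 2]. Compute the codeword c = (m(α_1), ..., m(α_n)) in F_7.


c = [5, 6, 0, 4]

Message polynomial: m(x) = 3 + 4·x (mod 7).
For each evaluation point α_i, compute m(α_i) mod 7:
  α_1 = 4: Horner steps 4 → 5, so m(4) = 5.
  α_2 = 6: Horner steps 4 → 6, so m(6) = 6.
  α_3 = 1: Horner steps 4 → 0, so m(1) = 0.
  α_4 = 2: Horner steps 4 → 4, so m(2) = 4.
Codeword c = [5, 6, 0, 4] ∈ F_7^4.


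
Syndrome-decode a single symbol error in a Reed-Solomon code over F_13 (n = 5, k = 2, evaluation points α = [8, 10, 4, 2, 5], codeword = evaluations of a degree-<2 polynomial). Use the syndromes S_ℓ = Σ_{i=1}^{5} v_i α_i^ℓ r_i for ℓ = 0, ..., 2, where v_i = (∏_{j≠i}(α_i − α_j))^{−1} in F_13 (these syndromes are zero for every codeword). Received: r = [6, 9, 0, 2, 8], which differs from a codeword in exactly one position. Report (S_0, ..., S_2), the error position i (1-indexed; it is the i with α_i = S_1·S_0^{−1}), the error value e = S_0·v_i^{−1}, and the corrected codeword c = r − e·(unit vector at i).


S = (9, 5, 10), error at position 4, error magnitude e = 5, c = [6, 9, 0, 10, 8].

Step 1: column multipliers v_i = (∏_{j≠i}(α_i − α_j))^{−1} mod 13.
  i = 1 (α = 8): (8−10)(8−4)(8−2)(8−5) = (−2)·4·6·3 = −144 ≡ 12, so v_1 = 12^{−1} = 12 (mod 13).
  i = 2 (α = 10): (10−8)(10−4)(10−2)(10−5) = 2·6·8·5 = 480 ≡ 12, so v_2 = 12^{−1} = 12 (mod 13).
  i = 3 (α = 4): (4−8)(4−10)(4−2)(4−5) = (−4)·(−6)·2·(−1) = −48 ≡ 4, so v_3 = 4^{−1} = 10 (mod 13).
  i = 4 (α = 2): (2−8)(2−10)(2−4)(2−5) = (−6)·(−8)·(−2)·(−3) = 288 ≡ 2, so v_4 = 2^{−1} = 7 (mod 13).
  i = 5 (α = 5): (5−8)(5−10)(5−4)(5−2) = (−3)·(−5)·1·3 = 45 ≡ 6, so v_5 = 6^{−1} = 11 (mod 13).
  v = [12, 12, 10, 7, 11].
Step 2: syndromes of r = [6, 9, 0, 2, 8] (all sums mod 13).
  S_0 = Σ v_i r_i = 12·6 + 12·9 + 10·0 + 7·2 + 11·8 = 282 ≡ 9.
  S_1 = Σ v_i α_i r_i = 12·8·6 + 12·10·9 + 10·4·0 + 7·2·2 + 11·5·8 = 2124 ≡ 5.
  α_i^2 mod 13 = [12, 9, 3, 4, 12].
  S_2 = Σ v_i α_i^2 r_i = 12·12·6 + 12·9·9 + 10·3·0 + 7·4·2 + 11·12·8 = 2948 ≡ 10.
  S = (9, 5, 10) ≠ 0, so r is not a codeword (an error is present).
Step 3: locate the error. For a single error e at position i, S_ℓ = v_i·e·α_i^ℓ, so α_err = S_1/S_0.
  S_0^{−1} = 9^{−1} = 3 (mod 13), so α_err = 5·3 = 15 ≡ 2 = α_4. Error position i = 4.
  Consistency check: S_2/S_1 = 10·8 = 80 ≡ 2 = α_err ✓ (single-error assumption holds).
Step 4: error magnitude e = S_0/v_4 = S_0·∏_{j≠4}(α_4 − α_j) = 9·2 = 18 ≡ 5 (mod 13).
Step 5: correct position 4: c_4 = r_4 − e = 2 − 5 ≡ 10 (mod 13). Hence c = [6, 9, 0, 10, 8].
  Check: interpolating c through the α_i gives m(x) = 7 + 8·x (degree < 2) with m(α_i) = c_i for every i, so c is indeed a codeword.


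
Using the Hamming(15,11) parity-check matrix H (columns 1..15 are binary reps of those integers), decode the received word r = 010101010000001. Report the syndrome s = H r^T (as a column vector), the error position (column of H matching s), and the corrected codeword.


s = (0, 1, 1, 1)^T, error position = 7, corrected codeword c = 010101110000001

Compute s = H r^T mod 2 one row at a time:
  s_1 = 1 + 0 + 0 + 0 + 0 + 0 + 0 + 1 = 2 ≡ 0 (mod 2).
  s_2 = 1 + 0 + 1 + 0 + 0 + 0 + 0 + 1 = 3 ≡ 1 (mod 2).
  s_3 = 1 + 0 + 1 + 0 + 0 + 0 + 0 + 1 = 3 ≡ 1 (mod 2).
  s_4 = 0 + 0 + 0 + 0 + 0 + 0 + 0 + 1 = 1 ≡ 1 (mod 2).
s = (0, 1, 1, 1)^T — this equals column 7 of H (binary 0111), so error is at position 7.
Correct: flip bit 7 of r = 010101010000001 to get c = 010101110000001.


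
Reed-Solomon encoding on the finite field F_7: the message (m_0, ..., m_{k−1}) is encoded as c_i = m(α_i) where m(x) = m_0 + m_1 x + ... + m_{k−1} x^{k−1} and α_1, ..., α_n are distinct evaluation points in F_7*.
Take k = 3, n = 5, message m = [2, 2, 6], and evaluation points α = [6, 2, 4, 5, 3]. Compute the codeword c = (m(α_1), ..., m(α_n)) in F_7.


c = [6, 2, 1, 1, 6]

Message polynomial: m(x) = 2 + 2·x + 6·x^2 (mod 7).
For each evaluation point α_i, compute m(α_i) mod 7:
  α_1 = 6: Horner steps 6 → 3 → 6, so m(6) = 6.
  α_2 = 2: Horner steps 6 → 0 → 2, so m(2) = 2.
  α_3 = 4: Horner steps 6 → 5 → 1, so m(4) = 1.
  α_4 = 5: Horner steps 6 → 4 → 1, so m(5) = 1.
  α_5 = 3: Horner steps 6 → 6 → 6, so m(3) = 6.
Codeword c = [6, 2, 1, 1, 6] ∈ F_7^5.


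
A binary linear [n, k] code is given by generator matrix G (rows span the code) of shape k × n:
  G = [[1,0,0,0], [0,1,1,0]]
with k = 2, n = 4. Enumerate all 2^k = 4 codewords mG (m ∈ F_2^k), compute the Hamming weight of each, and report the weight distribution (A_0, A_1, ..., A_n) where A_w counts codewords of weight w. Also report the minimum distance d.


Weight distribution: A_0 = 1, A_1 = 1, A_2 = 1, A_3 = 1. Minimum distance d = 1.

Enumerate all 2^2 = 4 messages m ∈ F_2^2.
For each, compute codeword c = mG in F_2^4, then tally its weight.
  m = 00 → c = 0000, weight = 0.
  m = 10 → c = 1000, weight = 1.
  m = 01 → c = 0110, weight = 2.
  m = 11 → c = 1110, weight = 3.
Tally weights:
  weight 0: 1 codewords.
  weight 1: 1 codewords.
  weight 2: 1 codewords.
  weight 3: 1 codewords.
Minimum distance d = smallest w > 0 with A_w > 0 = 1.
Sanity: Σ A_w = 4 = 2^2 = 4 ✓.


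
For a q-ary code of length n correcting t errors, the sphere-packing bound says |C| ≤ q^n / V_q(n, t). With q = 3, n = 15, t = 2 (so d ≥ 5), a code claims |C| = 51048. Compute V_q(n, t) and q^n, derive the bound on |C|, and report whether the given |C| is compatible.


V_q(n, t) = 451, q^n = 14348907, Hamming bound = 31815, |C| = 51048 > bound (violated).

Step 1: Compute V_q(n, t) = Σ_{j=0}^2 C(n, j) (q−1)^j.
  j = 0: C(15,0)·(2)^0 = 1·1 = 1.
  j = 1: C(15,1)·(2)^1 = 15·2 = 30.
  j = 2: C(15,2)·(2)^2 = 105·4 = 420.
  V_q(n, t) = 1 + 30 + 420 = 451.
Step 2: q^n = 3^15 = 14348907.
Step 3: Hamming bound ⌊q^n / V_q(n,t)⌋ = ⌊14348907/451⌋ = 31815.
Step 4: Compare |C| = 51048 to 31815: violated.
The claimed |C| lies above the Hamming bound, so no 3-ary code of length 15 with d ≥ 5 can have 51048 codewords.


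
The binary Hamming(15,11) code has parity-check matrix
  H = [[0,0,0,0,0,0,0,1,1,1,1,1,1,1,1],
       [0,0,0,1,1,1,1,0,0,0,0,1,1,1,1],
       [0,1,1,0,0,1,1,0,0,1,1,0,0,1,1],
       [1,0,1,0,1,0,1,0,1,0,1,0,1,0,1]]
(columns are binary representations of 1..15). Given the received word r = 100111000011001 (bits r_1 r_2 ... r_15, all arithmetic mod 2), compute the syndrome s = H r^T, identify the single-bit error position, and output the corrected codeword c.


s = (1, 1, 1, 0)^T, error position = 14, corrected codeword c = 100111000011011

Compute s = H r^T mod 2 one row at a time:
  s_1 = 0 + 0 + 0 + 1 + 1 + 0 + 0 + 1 = 3 ≡ 1 (mod 2).
  s_2 = 1 + 1 + 1 + 0 + 1 + 0 + 0 + 1 = 5 ≡ 1 (mod 2).
  s_3 = 0 + 0 + 1 + 0 + 0 + 1 + 0 + 1 = 3 ≡ 1 (mod 2).
  s_4 = 1 + 0 + 1 + 0 + 0 + 1 + 0 + 1 = 4 ≡ 0 (mod 2).
s = (1, 1, 1, 0)^T — this equals column 14 of H (binary 1110), so error is at position 14.
Correct: flip bit 14 of r = 100111000011001 to get c = 100111000011011.


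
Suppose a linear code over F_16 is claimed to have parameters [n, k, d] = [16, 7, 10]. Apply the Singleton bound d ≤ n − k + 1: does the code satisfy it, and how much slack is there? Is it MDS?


Singleton RHS = n − k + 1 = 10, slack = 0, bound satisfied, MDS.

Singleton bound: d ≤ n − k + 1.
Here n = 16, k = 7, so n − k + 1 = 10.
Given d = 10, check d ≤ 10: YES.
Slack = (n − k + 1) − d = 0.
The code is MDS (slack = 0).
Description: the claimed parameters are [16, 7, 10]_16; such a code would be MDS (meets Singleton bound).


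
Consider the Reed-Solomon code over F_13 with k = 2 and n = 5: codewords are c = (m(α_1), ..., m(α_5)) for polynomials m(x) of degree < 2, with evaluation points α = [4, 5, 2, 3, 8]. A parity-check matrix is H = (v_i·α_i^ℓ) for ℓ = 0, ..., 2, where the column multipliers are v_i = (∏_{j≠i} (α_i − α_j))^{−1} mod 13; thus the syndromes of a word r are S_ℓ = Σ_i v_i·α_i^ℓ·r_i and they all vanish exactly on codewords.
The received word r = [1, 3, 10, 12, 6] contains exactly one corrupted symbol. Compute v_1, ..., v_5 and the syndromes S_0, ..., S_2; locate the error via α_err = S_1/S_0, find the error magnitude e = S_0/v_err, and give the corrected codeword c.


S = (4, 6, 9), error at position 5, error magnitude e = 10, c = [1, 3, 10, 12, 9].

Step 1: column multipliers v_i = (∏_{j≠i}(α_i − α_j))^{−1} mod 13.
  i = 1 (α = 4): (4−5)(4−2)(4−3)(4−8) = (−1)·2·1·(−4) = 8 ≡ 8, so v_1 = 8^{−1} = 5 (mod 13).
  i = 2 (α = 5): (5−4)(5−2)(5−3)(5−8) = 1·3·2·(−3) = −18 ≡ 8, so v_2 = 8^{−1} = 5 (mod 13).
  i = 3 (α = 2): (2−4)(2−5)(2−3)(2−8) = (−2)·(−3)·(−1)·(−6) = 36 ≡ 10, so v_3 = 10^{−1} = 4 (mod 13).
  i = 4 (α = 3): (3−4)(3−5)(3−2)(3−8) = (−1)·(−2)·1·(−5) = −10 ≡ 3, so v_4 = 3^{−1} = 9 (mod 13).
  i = 5 (α = 8): (8−4)(8−5)(8−2)(8−3) = 4·3·6·5 = 360 ≡ 9, so v_5 = 9^{−1} = 3 (mod 13).
  v = [5, 5, 4, 9, 3].
Step 2: syndromes of r = [1, 3, 10, 12, 6] (all sums mod 13).
  S_0 = Σ v_i r_i = 5·1 + 5·3 + 4·10 + 9·12 + 3·6 = 186 ≡ 4.
  S_1 = Σ v_i α_i r_i = 5·4·1 + 5·5·3 + 4·2·10 + 9·3·12 + 3·8·6 = 643 ≡ 6.
  α_i^2 mod 13 = [3, 12, 4, 9, 12].
  S_2 = Σ v_i α_i^2 r_i = 5·3·1 + 5·12·3 + 4·4·10 + 9·9·12 + 3·12·6 = 1543 ≡ 9.
  S = (4, 6, 9) ≠ 0, so r is not a codeword (an error is present).
Step 3: locate the error. For a single error e at position i, S_ℓ = v_i·e·α_i^ℓ, so α_err = S_1/S_0.
  S_0^{−1} = 4^{−1} = 10 (mod 13), so α_err = 6·10 = 60 ≡ 8 = α_5. Error position i = 5.
  Consistency check: S_2/S_1 = 9·11 = 99 ≡ 8 = α_err ✓ (single-error assumption holds).
Step 4: error magnitude e = S_0/v_5 = S_0·∏_{j≠5}(α_5 − α_j) = 4·9 = 36 ≡ 10 (mod 13).
Step 5: correct position 5: c_5 = r_5 − e = 6 − 10 ≡ 9 (mod 13). Hence c = [1, 3, 10, 12, 9].
  Check: interpolating c through the α_i gives m(x) = 6 + 2·x (degree < 2) with m(α_i) = c_i for every i, so c is indeed a codeword.


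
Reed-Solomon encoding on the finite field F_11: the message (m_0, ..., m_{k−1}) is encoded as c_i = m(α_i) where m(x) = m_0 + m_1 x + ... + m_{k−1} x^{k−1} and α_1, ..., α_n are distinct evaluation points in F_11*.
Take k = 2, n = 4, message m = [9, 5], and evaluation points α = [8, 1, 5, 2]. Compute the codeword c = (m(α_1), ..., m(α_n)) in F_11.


c = [5, 3, 1, 8]

Message polynomial: m(x) = 9 + 5·x (mod 11).
For each evaluation point α_i, compute m(α_i) mod 11:
  α_1 = 8: Horner steps 5 → 5, so m(8) = 5.
  α_2 = 1: Horner steps 5 → 3, so m(1) = 3.
  α_3 = 5: Horner steps 5 → 1, so m(5) = 1.
  α_4 = 2: Horner steps 5 → 8, so m(2) = 8.
Codeword c = [5, 3, 1, 8] ∈ F_11^4.


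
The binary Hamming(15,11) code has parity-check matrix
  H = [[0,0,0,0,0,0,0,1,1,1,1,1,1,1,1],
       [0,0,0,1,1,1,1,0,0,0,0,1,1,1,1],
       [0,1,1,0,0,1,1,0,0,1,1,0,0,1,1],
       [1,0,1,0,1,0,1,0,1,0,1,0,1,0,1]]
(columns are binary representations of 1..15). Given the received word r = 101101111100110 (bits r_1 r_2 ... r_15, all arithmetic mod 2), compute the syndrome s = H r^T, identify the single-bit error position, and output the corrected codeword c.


s = (1, 1, 1, 1)^T, error position = 15, corrected codeword c = 101101111100111

Compute s = H r^T mod 2 one row at a time:
  s_1 = 1 + 1 + 1 + 0 + 0 + 1 + 1 + 0 = 5 ≡ 1 (mod 2).
  s_2 = 1 + 0 + 1 + 1 + 0 + 1 + 1 + 0 = 5 ≡ 1 (mod 2).
  s_3 = 0 + 1 + 1 + 1 + 1 + 0 + 1 + 0 = 5 ≡ 1 (mod 2).
  s_4 = 1 + 1 + 0 + 1 + 1 + 0 + 1 + 0 = 5 ≡ 1 (mod 2).
s = (1, 1, 1, 1)^T — this equals column 15 of H (binary 1111), so error is at position 15.
Correct: flip bit 15 of r = 101101111100110 to get c = 101101111100111.


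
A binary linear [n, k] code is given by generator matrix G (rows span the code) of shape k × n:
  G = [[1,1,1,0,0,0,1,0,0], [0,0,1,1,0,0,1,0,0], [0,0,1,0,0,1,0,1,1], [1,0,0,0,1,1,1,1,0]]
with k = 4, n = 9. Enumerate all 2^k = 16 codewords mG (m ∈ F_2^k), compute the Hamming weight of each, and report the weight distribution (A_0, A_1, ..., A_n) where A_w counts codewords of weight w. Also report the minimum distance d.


Weight distribution: A_0 = 1, A_3 = 3, A_4 = 3, A_5 = 4, A_6 = 4, A_7 = 1. Minimum distance d = 3.

Enumerate all 2^4 = 16 messages m ∈ F_2^4.
For each, compute codeword c = mG in F_2^9, then tally its weight.
  m = 0000 → c = 000000000, weight = 0.
  m = 1000 → c = 111000100, weight = 4.
  m = 0100 → c = 001100100, weight = 3.
  m = 1100 → c = 110100000, weight = 3.
  m = 0010 → c = 001001011, weight = 4.
  m = 1010 → c = 110001111, weight = 6.
  m = 0110 → c = 000101111, weight = 5.
  m = 1110 → c = 111101011, weight = 7.
  m = 0001 → c = 100011110, weight = 5.
  m = 1001 → c = 011011010, weight = 5.
  m = 0101 → c = 101111010, weight = 6.
  m = 1101 → c = 010111110, weight = 6.
  m = 0011 → c = 101010101, weight = 5.
  m = 1011 → c = 010010001, weight = 3.
  m = 0111 → c = 100110001, weight = 4.
  m = 1111 → c = 011110101, weight = 6.
Tally weights:
  weight 0: 1 codewords.
  weight 3: 3 codewords.
  weight 4: 3 codewords.
  weight 5: 4 codewords.
  weight 6: 4 codewords.
  weight 7: 1 codewords.
Minimum distance d = smallest w > 0 with A_w > 0 = 3.
Sanity: Σ A_w = 16 = 2^4 = 16 ✓.


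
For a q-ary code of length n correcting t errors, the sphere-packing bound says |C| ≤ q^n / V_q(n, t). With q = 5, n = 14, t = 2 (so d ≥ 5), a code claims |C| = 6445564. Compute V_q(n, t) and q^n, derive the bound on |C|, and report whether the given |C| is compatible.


V_q(n, t) = 1513, q^n = 6103515625, Hamming bound = 4034048, |C| = 6445564 > bound (violated).

Step 1: Compute V_q(n, t) = Σ_{j=0}^2 C(n, j) (q−1)^j.
  j = 0: C(14,0)·(4)^0 = 1·1 = 1.
  j = 1: C(14,1)·(4)^1 = 14·4 = 56.
  j = 2: C(14,2)·(4)^2 = 91·16 = 1456.
  V_q(n, t) = 1 + 56 + 1456 = 1513.
Step 2: q^n = 5^14 = 6103515625.
Step 3: Hamming bound ⌊q^n / V_q(n,t)⌋ = ⌊6103515625/1513⌋ = 4034048.
Step 4: Compare |C| = 6445564 to 4034048: violated.
The claimed |C| lies above the Hamming bound, so no 5-ary code of length 14 with d ≥ 5 can have 6445564 codewords.
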